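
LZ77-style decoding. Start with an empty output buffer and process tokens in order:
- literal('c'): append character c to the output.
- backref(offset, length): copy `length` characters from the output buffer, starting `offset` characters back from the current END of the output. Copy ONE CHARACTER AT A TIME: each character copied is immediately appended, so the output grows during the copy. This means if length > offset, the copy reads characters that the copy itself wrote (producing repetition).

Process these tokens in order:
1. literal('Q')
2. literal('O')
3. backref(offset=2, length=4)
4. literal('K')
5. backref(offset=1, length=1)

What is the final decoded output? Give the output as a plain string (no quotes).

Token 1: literal('Q'). Output: "Q"
Token 2: literal('O'). Output: "QO"
Token 3: backref(off=2, len=4) (overlapping!). Copied 'QOQO' from pos 0. Output: "QOQOQO"
Token 4: literal('K'). Output: "QOQOQOK"
Token 5: backref(off=1, len=1). Copied 'K' from pos 6. Output: "QOQOQOKK"

Answer: QOQOQOKK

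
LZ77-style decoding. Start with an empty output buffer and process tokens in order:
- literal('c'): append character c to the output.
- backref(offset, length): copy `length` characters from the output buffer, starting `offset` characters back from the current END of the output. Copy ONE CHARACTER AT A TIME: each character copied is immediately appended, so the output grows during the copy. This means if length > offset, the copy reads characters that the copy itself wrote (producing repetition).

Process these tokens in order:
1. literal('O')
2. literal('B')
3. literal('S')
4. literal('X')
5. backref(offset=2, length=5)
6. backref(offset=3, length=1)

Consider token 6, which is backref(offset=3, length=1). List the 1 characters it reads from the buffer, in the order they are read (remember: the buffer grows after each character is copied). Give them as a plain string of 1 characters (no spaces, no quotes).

Answer: S

Derivation:
Token 1: literal('O'). Output: "O"
Token 2: literal('B'). Output: "OB"
Token 3: literal('S'). Output: "OBS"
Token 4: literal('X'). Output: "OBSX"
Token 5: backref(off=2, len=5) (overlapping!). Copied 'SXSXS' from pos 2. Output: "OBSXSXSXS"
Token 6: backref(off=3, len=1). Buffer before: "OBSXSXSXS" (len 9)
  byte 1: read out[6]='S', append. Buffer now: "OBSXSXSXSS"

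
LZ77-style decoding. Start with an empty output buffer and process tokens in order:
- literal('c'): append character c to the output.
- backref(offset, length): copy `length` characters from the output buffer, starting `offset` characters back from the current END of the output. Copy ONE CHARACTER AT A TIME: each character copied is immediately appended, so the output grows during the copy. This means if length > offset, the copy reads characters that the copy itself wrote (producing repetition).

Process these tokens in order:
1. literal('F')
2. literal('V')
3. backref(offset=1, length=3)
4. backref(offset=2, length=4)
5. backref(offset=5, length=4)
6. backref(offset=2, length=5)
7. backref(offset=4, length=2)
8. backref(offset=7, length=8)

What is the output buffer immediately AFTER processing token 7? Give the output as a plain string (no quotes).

Answer: FVVVVVVVVVVVVVVVVVVV

Derivation:
Token 1: literal('F'). Output: "F"
Token 2: literal('V'). Output: "FV"
Token 3: backref(off=1, len=3) (overlapping!). Copied 'VVV' from pos 1. Output: "FVVVV"
Token 4: backref(off=2, len=4) (overlapping!). Copied 'VVVV' from pos 3. Output: "FVVVVVVVV"
Token 5: backref(off=5, len=4). Copied 'VVVV' from pos 4. Output: "FVVVVVVVVVVVV"
Token 6: backref(off=2, len=5) (overlapping!). Copied 'VVVVV' from pos 11. Output: "FVVVVVVVVVVVVVVVVV"
Token 7: backref(off=4, len=2). Copied 'VV' from pos 14. Output: "FVVVVVVVVVVVVVVVVVVV"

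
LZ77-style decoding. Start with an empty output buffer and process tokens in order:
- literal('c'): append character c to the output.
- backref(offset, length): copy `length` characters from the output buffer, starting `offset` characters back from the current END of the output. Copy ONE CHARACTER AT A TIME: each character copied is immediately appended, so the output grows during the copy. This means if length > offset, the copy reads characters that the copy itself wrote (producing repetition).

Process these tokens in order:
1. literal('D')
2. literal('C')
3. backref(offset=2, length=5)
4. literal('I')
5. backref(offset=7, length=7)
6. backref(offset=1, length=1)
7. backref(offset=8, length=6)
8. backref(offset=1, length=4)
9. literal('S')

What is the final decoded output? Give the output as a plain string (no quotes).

Answer: DCDCDCDICDCDCDIICDCDCDDDDDS

Derivation:
Token 1: literal('D'). Output: "D"
Token 2: literal('C'). Output: "DC"
Token 3: backref(off=2, len=5) (overlapping!). Copied 'DCDCD' from pos 0. Output: "DCDCDCD"
Token 4: literal('I'). Output: "DCDCDCDI"
Token 5: backref(off=7, len=7). Copied 'CDCDCDI' from pos 1. Output: "DCDCDCDICDCDCDI"
Token 6: backref(off=1, len=1). Copied 'I' from pos 14. Output: "DCDCDCDICDCDCDII"
Token 7: backref(off=8, len=6). Copied 'CDCDCD' from pos 8. Output: "DCDCDCDICDCDCDIICDCDCD"
Token 8: backref(off=1, len=4) (overlapping!). Copied 'DDDD' from pos 21. Output: "DCDCDCDICDCDCDIICDCDCDDDDD"
Token 9: literal('S'). Output: "DCDCDCDICDCDCDIICDCDCDDDDDS"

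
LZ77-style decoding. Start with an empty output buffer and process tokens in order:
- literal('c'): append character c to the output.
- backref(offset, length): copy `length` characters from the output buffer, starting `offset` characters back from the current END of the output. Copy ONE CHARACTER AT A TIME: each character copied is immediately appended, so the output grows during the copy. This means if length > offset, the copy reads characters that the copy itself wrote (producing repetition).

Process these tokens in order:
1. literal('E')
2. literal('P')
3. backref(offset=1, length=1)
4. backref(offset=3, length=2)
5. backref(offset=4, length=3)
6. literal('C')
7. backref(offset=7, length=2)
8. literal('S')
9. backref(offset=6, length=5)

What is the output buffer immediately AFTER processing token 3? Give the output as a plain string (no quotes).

Token 1: literal('E'). Output: "E"
Token 2: literal('P'). Output: "EP"
Token 3: backref(off=1, len=1). Copied 'P' from pos 1. Output: "EPP"

Answer: EPP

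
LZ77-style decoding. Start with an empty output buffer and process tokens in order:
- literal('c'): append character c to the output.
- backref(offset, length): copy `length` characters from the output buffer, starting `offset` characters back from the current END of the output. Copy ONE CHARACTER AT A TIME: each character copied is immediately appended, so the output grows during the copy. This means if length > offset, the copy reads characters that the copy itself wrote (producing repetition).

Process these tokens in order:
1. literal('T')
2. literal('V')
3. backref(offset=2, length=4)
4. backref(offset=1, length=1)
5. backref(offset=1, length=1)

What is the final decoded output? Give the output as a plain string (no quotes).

Answer: TVTVTVVV

Derivation:
Token 1: literal('T'). Output: "T"
Token 2: literal('V'). Output: "TV"
Token 3: backref(off=2, len=4) (overlapping!). Copied 'TVTV' from pos 0. Output: "TVTVTV"
Token 4: backref(off=1, len=1). Copied 'V' from pos 5. Output: "TVTVTVV"
Token 5: backref(off=1, len=1). Copied 'V' from pos 6. Output: "TVTVTVVV"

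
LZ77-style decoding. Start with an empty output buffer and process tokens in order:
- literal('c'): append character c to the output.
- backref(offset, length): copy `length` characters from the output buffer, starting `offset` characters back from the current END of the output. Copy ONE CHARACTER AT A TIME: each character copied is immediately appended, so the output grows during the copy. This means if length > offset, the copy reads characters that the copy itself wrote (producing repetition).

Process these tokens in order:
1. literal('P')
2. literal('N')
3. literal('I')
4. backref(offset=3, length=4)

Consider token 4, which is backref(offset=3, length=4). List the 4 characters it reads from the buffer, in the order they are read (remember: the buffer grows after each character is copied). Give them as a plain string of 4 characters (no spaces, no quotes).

Answer: PNIP

Derivation:
Token 1: literal('P'). Output: "P"
Token 2: literal('N'). Output: "PN"
Token 3: literal('I'). Output: "PNI"
Token 4: backref(off=3, len=4). Buffer before: "PNI" (len 3)
  byte 1: read out[0]='P', append. Buffer now: "PNIP"
  byte 2: read out[1]='N', append. Buffer now: "PNIPN"
  byte 3: read out[2]='I', append. Buffer now: "PNIPNI"
  byte 4: read out[3]='P', append. Buffer now: "PNIPNIP"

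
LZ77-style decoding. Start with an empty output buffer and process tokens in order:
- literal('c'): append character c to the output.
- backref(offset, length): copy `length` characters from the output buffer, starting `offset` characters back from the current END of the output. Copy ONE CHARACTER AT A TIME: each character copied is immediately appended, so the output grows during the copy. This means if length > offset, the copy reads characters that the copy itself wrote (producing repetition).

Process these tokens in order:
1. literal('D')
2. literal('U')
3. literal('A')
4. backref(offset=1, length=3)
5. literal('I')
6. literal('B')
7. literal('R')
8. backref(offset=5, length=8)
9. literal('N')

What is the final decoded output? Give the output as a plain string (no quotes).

Answer: DUAAAAIBRAAIBRAAIN

Derivation:
Token 1: literal('D'). Output: "D"
Token 2: literal('U'). Output: "DU"
Token 3: literal('A'). Output: "DUA"
Token 4: backref(off=1, len=3) (overlapping!). Copied 'AAA' from pos 2. Output: "DUAAAA"
Token 5: literal('I'). Output: "DUAAAAI"
Token 6: literal('B'). Output: "DUAAAAIB"
Token 7: literal('R'). Output: "DUAAAAIBR"
Token 8: backref(off=5, len=8) (overlapping!). Copied 'AAIBRAAI' from pos 4. Output: "DUAAAAIBRAAIBRAAI"
Token 9: literal('N'). Output: "DUAAAAIBRAAIBRAAIN"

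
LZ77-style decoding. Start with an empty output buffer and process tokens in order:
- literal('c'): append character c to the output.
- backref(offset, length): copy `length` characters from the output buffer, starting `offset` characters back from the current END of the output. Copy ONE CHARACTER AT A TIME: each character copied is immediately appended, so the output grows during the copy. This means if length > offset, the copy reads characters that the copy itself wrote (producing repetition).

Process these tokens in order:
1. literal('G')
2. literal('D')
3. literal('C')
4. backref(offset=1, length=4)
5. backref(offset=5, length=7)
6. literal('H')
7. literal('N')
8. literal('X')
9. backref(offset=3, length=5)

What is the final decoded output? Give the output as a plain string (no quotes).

Token 1: literal('G'). Output: "G"
Token 2: literal('D'). Output: "GD"
Token 3: literal('C'). Output: "GDC"
Token 4: backref(off=1, len=4) (overlapping!). Copied 'CCCC' from pos 2. Output: "GDCCCCC"
Token 5: backref(off=5, len=7) (overlapping!). Copied 'CCCCCCC' from pos 2. Output: "GDCCCCCCCCCCCC"
Token 6: literal('H'). Output: "GDCCCCCCCCCCCCH"
Token 7: literal('N'). Output: "GDCCCCCCCCCCCCHN"
Token 8: literal('X'). Output: "GDCCCCCCCCCCCCHNX"
Token 9: backref(off=3, len=5) (overlapping!). Copied 'HNXHN' from pos 14. Output: "GDCCCCCCCCCCCCHNXHNXHN"

Answer: GDCCCCCCCCCCCCHNXHNXHN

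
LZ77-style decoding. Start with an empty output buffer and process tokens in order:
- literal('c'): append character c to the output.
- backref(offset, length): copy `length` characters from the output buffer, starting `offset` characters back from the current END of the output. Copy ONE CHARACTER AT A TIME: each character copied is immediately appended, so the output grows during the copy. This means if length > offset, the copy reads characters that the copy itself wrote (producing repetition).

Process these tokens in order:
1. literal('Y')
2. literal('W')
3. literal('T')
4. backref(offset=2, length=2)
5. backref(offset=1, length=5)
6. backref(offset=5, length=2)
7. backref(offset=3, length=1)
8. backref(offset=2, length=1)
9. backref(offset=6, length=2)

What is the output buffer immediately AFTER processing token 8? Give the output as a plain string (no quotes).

Token 1: literal('Y'). Output: "Y"
Token 2: literal('W'). Output: "YW"
Token 3: literal('T'). Output: "YWT"
Token 4: backref(off=2, len=2). Copied 'WT' from pos 1. Output: "YWTWT"
Token 5: backref(off=1, len=5) (overlapping!). Copied 'TTTTT' from pos 4. Output: "YWTWTTTTTT"
Token 6: backref(off=5, len=2). Copied 'TT' from pos 5. Output: "YWTWTTTTTTTT"
Token 7: backref(off=3, len=1). Copied 'T' from pos 9. Output: "YWTWTTTTTTTTT"
Token 8: backref(off=2, len=1). Copied 'T' from pos 11. Output: "YWTWTTTTTTTTTT"

Answer: YWTWTTTTTTTTTT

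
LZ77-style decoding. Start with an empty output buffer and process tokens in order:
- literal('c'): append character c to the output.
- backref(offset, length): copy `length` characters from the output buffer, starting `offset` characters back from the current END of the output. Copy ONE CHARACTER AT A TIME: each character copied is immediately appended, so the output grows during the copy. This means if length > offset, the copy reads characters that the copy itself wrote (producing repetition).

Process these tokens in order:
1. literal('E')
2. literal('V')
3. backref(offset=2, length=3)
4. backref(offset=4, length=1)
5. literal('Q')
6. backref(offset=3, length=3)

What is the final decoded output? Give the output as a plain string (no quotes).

Token 1: literal('E'). Output: "E"
Token 2: literal('V'). Output: "EV"
Token 3: backref(off=2, len=3) (overlapping!). Copied 'EVE' from pos 0. Output: "EVEVE"
Token 4: backref(off=4, len=1). Copied 'V' from pos 1. Output: "EVEVEV"
Token 5: literal('Q'). Output: "EVEVEVQ"
Token 6: backref(off=3, len=3). Copied 'EVQ' from pos 4. Output: "EVEVEVQEVQ"

Answer: EVEVEVQEVQ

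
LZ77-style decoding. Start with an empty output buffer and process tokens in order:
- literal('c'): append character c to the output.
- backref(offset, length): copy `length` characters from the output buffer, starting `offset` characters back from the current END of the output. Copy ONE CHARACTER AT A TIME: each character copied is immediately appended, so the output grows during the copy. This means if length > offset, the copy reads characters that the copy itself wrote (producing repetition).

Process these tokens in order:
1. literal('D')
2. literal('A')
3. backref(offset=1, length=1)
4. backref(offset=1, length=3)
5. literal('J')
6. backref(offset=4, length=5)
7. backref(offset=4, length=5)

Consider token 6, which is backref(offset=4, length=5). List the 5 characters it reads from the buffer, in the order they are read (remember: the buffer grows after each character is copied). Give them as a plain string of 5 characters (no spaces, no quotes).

Answer: AAAJA

Derivation:
Token 1: literal('D'). Output: "D"
Token 2: literal('A'). Output: "DA"
Token 3: backref(off=1, len=1). Copied 'A' from pos 1. Output: "DAA"
Token 4: backref(off=1, len=3) (overlapping!). Copied 'AAA' from pos 2. Output: "DAAAAA"
Token 5: literal('J'). Output: "DAAAAAJ"
Token 6: backref(off=4, len=5). Buffer before: "DAAAAAJ" (len 7)
  byte 1: read out[3]='A', append. Buffer now: "DAAAAAJA"
  byte 2: read out[4]='A', append. Buffer now: "DAAAAAJAA"
  byte 3: read out[5]='A', append. Buffer now: "DAAAAAJAAA"
  byte 4: read out[6]='J', append. Buffer now: "DAAAAAJAAAJ"
  byte 5: read out[7]='A', append. Buffer now: "DAAAAAJAAAJA"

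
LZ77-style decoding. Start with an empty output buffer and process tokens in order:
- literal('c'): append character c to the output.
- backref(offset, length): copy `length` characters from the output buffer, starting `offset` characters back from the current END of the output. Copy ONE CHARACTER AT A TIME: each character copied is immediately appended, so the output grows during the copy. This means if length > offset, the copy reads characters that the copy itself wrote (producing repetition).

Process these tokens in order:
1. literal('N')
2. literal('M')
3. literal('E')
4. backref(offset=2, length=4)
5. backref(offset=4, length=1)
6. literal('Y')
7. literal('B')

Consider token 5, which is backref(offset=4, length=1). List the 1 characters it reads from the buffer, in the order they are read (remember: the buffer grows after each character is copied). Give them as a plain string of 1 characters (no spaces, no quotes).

Token 1: literal('N'). Output: "N"
Token 2: literal('M'). Output: "NM"
Token 3: literal('E'). Output: "NME"
Token 4: backref(off=2, len=4) (overlapping!). Copied 'MEME' from pos 1. Output: "NMEMEME"
Token 5: backref(off=4, len=1). Buffer before: "NMEMEME" (len 7)
  byte 1: read out[3]='M', append. Buffer now: "NMEMEMEM"

Answer: M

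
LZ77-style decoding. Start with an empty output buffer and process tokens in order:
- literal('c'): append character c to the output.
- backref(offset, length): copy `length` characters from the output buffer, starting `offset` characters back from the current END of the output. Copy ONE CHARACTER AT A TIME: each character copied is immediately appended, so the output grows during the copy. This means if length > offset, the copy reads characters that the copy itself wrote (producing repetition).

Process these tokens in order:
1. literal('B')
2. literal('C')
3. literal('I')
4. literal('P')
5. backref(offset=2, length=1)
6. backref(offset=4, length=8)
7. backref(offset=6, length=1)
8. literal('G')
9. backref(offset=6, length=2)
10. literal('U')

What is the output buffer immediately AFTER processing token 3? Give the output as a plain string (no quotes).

Answer: BCI

Derivation:
Token 1: literal('B'). Output: "B"
Token 2: literal('C'). Output: "BC"
Token 3: literal('I'). Output: "BCI"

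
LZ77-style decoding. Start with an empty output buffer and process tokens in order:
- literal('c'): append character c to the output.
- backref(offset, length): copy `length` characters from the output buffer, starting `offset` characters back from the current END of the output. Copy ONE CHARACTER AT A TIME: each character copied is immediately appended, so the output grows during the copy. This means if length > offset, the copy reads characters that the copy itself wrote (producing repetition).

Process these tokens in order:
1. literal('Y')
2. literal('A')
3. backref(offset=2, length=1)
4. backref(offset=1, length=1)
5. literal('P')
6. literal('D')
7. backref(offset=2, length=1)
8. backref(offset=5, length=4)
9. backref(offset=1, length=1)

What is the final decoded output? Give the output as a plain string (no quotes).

Token 1: literal('Y'). Output: "Y"
Token 2: literal('A'). Output: "YA"
Token 3: backref(off=2, len=1). Copied 'Y' from pos 0. Output: "YAY"
Token 4: backref(off=1, len=1). Copied 'Y' from pos 2. Output: "YAYY"
Token 5: literal('P'). Output: "YAYYP"
Token 6: literal('D'). Output: "YAYYPD"
Token 7: backref(off=2, len=1). Copied 'P' from pos 4. Output: "YAYYPDP"
Token 8: backref(off=5, len=4). Copied 'YYPD' from pos 2. Output: "YAYYPDPYYPD"
Token 9: backref(off=1, len=1). Copied 'D' from pos 10. Output: "YAYYPDPYYPDD"

Answer: YAYYPDPYYPDD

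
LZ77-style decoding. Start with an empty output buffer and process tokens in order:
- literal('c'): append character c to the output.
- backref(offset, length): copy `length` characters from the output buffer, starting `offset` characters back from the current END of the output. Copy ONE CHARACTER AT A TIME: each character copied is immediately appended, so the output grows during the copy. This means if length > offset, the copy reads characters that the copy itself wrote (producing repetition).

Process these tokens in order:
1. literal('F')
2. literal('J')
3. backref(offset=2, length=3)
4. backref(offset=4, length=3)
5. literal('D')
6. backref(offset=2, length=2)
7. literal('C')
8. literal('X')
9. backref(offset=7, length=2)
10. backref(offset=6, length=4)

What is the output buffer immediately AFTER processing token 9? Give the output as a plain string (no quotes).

Token 1: literal('F'). Output: "F"
Token 2: literal('J'). Output: "FJ"
Token 3: backref(off=2, len=3) (overlapping!). Copied 'FJF' from pos 0. Output: "FJFJF"
Token 4: backref(off=4, len=3). Copied 'JFJ' from pos 1. Output: "FJFJFJFJ"
Token 5: literal('D'). Output: "FJFJFJFJD"
Token 6: backref(off=2, len=2). Copied 'JD' from pos 7. Output: "FJFJFJFJDJD"
Token 7: literal('C'). Output: "FJFJFJFJDJDC"
Token 8: literal('X'). Output: "FJFJFJFJDJDCX"
Token 9: backref(off=7, len=2). Copied 'FJ' from pos 6. Output: "FJFJFJFJDJDCXFJ"

Answer: FJFJFJFJDJDCXFJ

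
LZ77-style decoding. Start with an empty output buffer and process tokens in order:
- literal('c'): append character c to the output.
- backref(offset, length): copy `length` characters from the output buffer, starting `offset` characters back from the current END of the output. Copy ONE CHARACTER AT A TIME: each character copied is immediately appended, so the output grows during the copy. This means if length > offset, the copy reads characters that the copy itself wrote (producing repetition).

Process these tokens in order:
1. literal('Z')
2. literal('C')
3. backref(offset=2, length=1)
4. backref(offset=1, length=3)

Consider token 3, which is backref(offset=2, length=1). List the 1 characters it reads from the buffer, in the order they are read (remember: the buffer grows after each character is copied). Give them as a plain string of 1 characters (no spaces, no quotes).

Token 1: literal('Z'). Output: "Z"
Token 2: literal('C'). Output: "ZC"
Token 3: backref(off=2, len=1). Buffer before: "ZC" (len 2)
  byte 1: read out[0]='Z', append. Buffer now: "ZCZ"

Answer: Z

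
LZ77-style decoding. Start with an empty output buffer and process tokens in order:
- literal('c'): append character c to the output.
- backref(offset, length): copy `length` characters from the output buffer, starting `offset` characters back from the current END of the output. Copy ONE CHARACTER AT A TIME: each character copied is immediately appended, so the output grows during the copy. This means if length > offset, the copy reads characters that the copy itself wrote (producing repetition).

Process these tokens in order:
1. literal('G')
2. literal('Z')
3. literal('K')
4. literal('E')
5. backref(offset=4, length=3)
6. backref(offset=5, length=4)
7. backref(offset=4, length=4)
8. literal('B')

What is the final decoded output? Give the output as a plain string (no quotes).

Token 1: literal('G'). Output: "G"
Token 2: literal('Z'). Output: "GZ"
Token 3: literal('K'). Output: "GZK"
Token 4: literal('E'). Output: "GZKE"
Token 5: backref(off=4, len=3). Copied 'GZK' from pos 0. Output: "GZKEGZK"
Token 6: backref(off=5, len=4). Copied 'KEGZ' from pos 2. Output: "GZKEGZKKEGZ"
Token 7: backref(off=4, len=4). Copied 'KEGZ' from pos 7. Output: "GZKEGZKKEGZKEGZ"
Token 8: literal('B'). Output: "GZKEGZKKEGZKEGZB"

Answer: GZKEGZKKEGZKEGZB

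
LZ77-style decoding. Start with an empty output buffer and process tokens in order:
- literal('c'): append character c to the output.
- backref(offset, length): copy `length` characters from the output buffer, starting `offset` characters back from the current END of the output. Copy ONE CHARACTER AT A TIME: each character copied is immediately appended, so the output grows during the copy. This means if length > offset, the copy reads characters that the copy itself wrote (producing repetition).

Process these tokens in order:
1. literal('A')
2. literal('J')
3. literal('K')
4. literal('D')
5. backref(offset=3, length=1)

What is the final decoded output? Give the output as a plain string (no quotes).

Token 1: literal('A'). Output: "A"
Token 2: literal('J'). Output: "AJ"
Token 3: literal('K'). Output: "AJK"
Token 4: literal('D'). Output: "AJKD"
Token 5: backref(off=3, len=1). Copied 'J' from pos 1. Output: "AJKDJ"

Answer: AJKDJ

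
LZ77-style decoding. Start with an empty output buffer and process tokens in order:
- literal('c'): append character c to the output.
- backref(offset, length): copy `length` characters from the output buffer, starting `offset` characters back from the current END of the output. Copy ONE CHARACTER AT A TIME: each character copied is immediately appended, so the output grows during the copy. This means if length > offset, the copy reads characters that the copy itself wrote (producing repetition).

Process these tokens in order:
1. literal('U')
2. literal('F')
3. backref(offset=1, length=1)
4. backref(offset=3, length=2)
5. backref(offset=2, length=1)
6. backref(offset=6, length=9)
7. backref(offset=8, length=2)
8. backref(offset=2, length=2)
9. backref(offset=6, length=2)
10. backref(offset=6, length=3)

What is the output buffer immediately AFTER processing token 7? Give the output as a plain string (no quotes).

Token 1: literal('U'). Output: "U"
Token 2: literal('F'). Output: "UF"
Token 3: backref(off=1, len=1). Copied 'F' from pos 1. Output: "UFF"
Token 4: backref(off=3, len=2). Copied 'UF' from pos 0. Output: "UFFUF"
Token 5: backref(off=2, len=1). Copied 'U' from pos 3. Output: "UFFUFU"
Token 6: backref(off=6, len=9) (overlapping!). Copied 'UFFUFUUFF' from pos 0. Output: "UFFUFUUFFUFUUFF"
Token 7: backref(off=8, len=2). Copied 'FF' from pos 7. Output: "UFFUFUUFFUFUUFFFF"

Answer: UFFUFUUFFUFUUFFFF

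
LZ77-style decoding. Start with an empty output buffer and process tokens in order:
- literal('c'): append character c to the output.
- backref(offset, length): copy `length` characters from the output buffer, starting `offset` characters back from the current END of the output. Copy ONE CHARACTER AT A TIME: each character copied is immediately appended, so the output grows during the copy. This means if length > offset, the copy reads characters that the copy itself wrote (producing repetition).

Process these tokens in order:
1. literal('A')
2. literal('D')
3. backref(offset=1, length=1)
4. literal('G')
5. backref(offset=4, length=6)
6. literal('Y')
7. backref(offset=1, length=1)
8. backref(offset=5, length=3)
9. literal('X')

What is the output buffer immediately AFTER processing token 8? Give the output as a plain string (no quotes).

Answer: ADDGADDGADYYGAD

Derivation:
Token 1: literal('A'). Output: "A"
Token 2: literal('D'). Output: "AD"
Token 3: backref(off=1, len=1). Copied 'D' from pos 1. Output: "ADD"
Token 4: literal('G'). Output: "ADDG"
Token 5: backref(off=4, len=6) (overlapping!). Copied 'ADDGAD' from pos 0. Output: "ADDGADDGAD"
Token 6: literal('Y'). Output: "ADDGADDGADY"
Token 7: backref(off=1, len=1). Copied 'Y' from pos 10. Output: "ADDGADDGADYY"
Token 8: backref(off=5, len=3). Copied 'GAD' from pos 7. Output: "ADDGADDGADYYGAD"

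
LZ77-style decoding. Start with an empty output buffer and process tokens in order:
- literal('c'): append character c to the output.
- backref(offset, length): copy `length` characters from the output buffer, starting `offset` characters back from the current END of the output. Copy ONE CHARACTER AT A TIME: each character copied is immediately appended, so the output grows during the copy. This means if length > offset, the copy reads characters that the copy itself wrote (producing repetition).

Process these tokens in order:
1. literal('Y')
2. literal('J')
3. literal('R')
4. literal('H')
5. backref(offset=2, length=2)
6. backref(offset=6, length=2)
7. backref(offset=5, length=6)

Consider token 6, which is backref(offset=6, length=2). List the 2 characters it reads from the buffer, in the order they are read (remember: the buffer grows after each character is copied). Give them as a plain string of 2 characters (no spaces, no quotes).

Token 1: literal('Y'). Output: "Y"
Token 2: literal('J'). Output: "YJ"
Token 3: literal('R'). Output: "YJR"
Token 4: literal('H'). Output: "YJRH"
Token 5: backref(off=2, len=2). Copied 'RH' from pos 2. Output: "YJRHRH"
Token 6: backref(off=6, len=2). Buffer before: "YJRHRH" (len 6)
  byte 1: read out[0]='Y', append. Buffer now: "YJRHRHY"
  byte 2: read out[1]='J', append. Buffer now: "YJRHRHYJ"

Answer: YJ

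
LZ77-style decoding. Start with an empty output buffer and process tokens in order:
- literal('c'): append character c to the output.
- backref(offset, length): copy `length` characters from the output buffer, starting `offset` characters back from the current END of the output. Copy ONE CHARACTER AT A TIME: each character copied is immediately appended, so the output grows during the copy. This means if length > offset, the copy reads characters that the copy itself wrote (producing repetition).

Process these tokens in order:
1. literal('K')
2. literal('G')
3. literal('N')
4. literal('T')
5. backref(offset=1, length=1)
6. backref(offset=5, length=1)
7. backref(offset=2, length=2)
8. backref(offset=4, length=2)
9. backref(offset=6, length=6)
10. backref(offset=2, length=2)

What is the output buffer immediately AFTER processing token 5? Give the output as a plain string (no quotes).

Token 1: literal('K'). Output: "K"
Token 2: literal('G'). Output: "KG"
Token 3: literal('N'). Output: "KGN"
Token 4: literal('T'). Output: "KGNT"
Token 5: backref(off=1, len=1). Copied 'T' from pos 3. Output: "KGNTT"

Answer: KGNTT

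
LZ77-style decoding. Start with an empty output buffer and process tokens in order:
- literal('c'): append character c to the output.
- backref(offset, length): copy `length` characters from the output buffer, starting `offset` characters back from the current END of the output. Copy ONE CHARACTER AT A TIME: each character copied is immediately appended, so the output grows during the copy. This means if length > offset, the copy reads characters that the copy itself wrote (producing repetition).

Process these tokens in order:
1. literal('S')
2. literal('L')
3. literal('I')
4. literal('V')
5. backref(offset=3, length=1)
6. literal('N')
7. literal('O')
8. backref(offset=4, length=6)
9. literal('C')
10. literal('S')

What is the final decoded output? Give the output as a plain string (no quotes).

Token 1: literal('S'). Output: "S"
Token 2: literal('L'). Output: "SL"
Token 3: literal('I'). Output: "SLI"
Token 4: literal('V'). Output: "SLIV"
Token 5: backref(off=3, len=1). Copied 'L' from pos 1. Output: "SLIVL"
Token 6: literal('N'). Output: "SLIVLN"
Token 7: literal('O'). Output: "SLIVLNO"
Token 8: backref(off=4, len=6) (overlapping!). Copied 'VLNOVL' from pos 3. Output: "SLIVLNOVLNOVL"
Token 9: literal('C'). Output: "SLIVLNOVLNOVLC"
Token 10: literal('S'). Output: "SLIVLNOVLNOVLCS"

Answer: SLIVLNOVLNOVLCS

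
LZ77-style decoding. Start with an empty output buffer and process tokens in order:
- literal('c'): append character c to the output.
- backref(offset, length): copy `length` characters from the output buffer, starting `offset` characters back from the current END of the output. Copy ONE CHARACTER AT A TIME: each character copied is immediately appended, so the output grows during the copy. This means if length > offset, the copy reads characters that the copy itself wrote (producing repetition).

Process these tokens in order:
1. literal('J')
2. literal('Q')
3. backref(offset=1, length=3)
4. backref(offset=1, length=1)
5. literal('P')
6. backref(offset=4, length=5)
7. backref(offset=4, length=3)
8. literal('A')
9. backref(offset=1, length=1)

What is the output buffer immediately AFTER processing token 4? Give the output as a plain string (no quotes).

Token 1: literal('J'). Output: "J"
Token 2: literal('Q'). Output: "JQ"
Token 3: backref(off=1, len=3) (overlapping!). Copied 'QQQ' from pos 1. Output: "JQQQQ"
Token 4: backref(off=1, len=1). Copied 'Q' from pos 4. Output: "JQQQQQ"

Answer: JQQQQQ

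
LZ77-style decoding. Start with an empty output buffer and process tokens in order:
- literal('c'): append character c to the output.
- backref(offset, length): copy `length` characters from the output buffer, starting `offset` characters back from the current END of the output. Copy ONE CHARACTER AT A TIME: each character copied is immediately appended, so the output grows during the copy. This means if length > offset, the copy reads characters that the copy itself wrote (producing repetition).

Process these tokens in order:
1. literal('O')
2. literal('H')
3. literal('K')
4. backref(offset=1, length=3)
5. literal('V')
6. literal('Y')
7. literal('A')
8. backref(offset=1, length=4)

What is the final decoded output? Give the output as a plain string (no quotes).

Token 1: literal('O'). Output: "O"
Token 2: literal('H'). Output: "OH"
Token 3: literal('K'). Output: "OHK"
Token 4: backref(off=1, len=3) (overlapping!). Copied 'KKK' from pos 2. Output: "OHKKKK"
Token 5: literal('V'). Output: "OHKKKKV"
Token 6: literal('Y'). Output: "OHKKKKVY"
Token 7: literal('A'). Output: "OHKKKKVYA"
Token 8: backref(off=1, len=4) (overlapping!). Copied 'AAAA' from pos 8. Output: "OHKKKKVYAAAAA"

Answer: OHKKKKVYAAAAA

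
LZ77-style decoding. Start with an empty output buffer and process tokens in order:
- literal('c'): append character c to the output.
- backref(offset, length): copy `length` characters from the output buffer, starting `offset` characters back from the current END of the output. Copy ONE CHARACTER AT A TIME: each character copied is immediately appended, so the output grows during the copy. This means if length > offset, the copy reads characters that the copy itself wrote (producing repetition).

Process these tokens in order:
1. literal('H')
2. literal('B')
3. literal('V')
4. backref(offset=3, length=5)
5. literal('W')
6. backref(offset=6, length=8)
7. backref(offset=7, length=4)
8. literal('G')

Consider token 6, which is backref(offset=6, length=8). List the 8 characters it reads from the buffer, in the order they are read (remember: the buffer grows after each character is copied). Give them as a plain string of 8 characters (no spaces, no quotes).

Answer: HBVHBWHB

Derivation:
Token 1: literal('H'). Output: "H"
Token 2: literal('B'). Output: "HB"
Token 3: literal('V'). Output: "HBV"
Token 4: backref(off=3, len=5) (overlapping!). Copied 'HBVHB' from pos 0. Output: "HBVHBVHB"
Token 5: literal('W'). Output: "HBVHBVHBW"
Token 6: backref(off=6, len=8). Buffer before: "HBVHBVHBW" (len 9)
  byte 1: read out[3]='H', append. Buffer now: "HBVHBVHBWH"
  byte 2: read out[4]='B', append. Buffer now: "HBVHBVHBWHB"
  byte 3: read out[5]='V', append. Buffer now: "HBVHBVHBWHBV"
  byte 4: read out[6]='H', append. Buffer now: "HBVHBVHBWHBVH"
  byte 5: read out[7]='B', append. Buffer now: "HBVHBVHBWHBVHB"
  byte 6: read out[8]='W', append. Buffer now: "HBVHBVHBWHBVHBW"
  byte 7: read out[9]='H', append. Buffer now: "HBVHBVHBWHBVHBWH"
  byte 8: read out[10]='B', append. Buffer now: "HBVHBVHBWHBVHBWHB"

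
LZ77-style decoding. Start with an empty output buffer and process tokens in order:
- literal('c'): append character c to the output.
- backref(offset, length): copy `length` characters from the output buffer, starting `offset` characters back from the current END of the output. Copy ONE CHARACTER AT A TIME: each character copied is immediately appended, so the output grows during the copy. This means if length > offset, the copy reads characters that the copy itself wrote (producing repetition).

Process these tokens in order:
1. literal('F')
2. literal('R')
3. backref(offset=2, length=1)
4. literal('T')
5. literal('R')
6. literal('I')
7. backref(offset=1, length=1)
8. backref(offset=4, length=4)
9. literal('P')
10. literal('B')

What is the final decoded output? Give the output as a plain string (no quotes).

Answer: FRFTRIITRIIPB

Derivation:
Token 1: literal('F'). Output: "F"
Token 2: literal('R'). Output: "FR"
Token 3: backref(off=2, len=1). Copied 'F' from pos 0. Output: "FRF"
Token 4: literal('T'). Output: "FRFT"
Token 5: literal('R'). Output: "FRFTR"
Token 6: literal('I'). Output: "FRFTRI"
Token 7: backref(off=1, len=1). Copied 'I' from pos 5. Output: "FRFTRII"
Token 8: backref(off=4, len=4). Copied 'TRII' from pos 3. Output: "FRFTRIITRII"
Token 9: literal('P'). Output: "FRFTRIITRIIP"
Token 10: literal('B'). Output: "FRFTRIITRIIPB"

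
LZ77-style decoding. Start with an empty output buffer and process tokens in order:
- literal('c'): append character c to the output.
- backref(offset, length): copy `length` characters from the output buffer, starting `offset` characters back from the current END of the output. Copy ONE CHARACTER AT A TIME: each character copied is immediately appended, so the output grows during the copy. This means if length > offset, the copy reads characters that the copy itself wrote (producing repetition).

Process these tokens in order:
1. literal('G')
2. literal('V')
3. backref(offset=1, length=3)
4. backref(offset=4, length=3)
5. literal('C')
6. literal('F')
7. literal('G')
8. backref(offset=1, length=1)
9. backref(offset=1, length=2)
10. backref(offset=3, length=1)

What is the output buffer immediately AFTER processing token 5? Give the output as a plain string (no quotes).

Token 1: literal('G'). Output: "G"
Token 2: literal('V'). Output: "GV"
Token 3: backref(off=1, len=3) (overlapping!). Copied 'VVV' from pos 1. Output: "GVVVV"
Token 4: backref(off=4, len=3). Copied 'VVV' from pos 1. Output: "GVVVVVVV"
Token 5: literal('C'). Output: "GVVVVVVVC"

Answer: GVVVVVVVC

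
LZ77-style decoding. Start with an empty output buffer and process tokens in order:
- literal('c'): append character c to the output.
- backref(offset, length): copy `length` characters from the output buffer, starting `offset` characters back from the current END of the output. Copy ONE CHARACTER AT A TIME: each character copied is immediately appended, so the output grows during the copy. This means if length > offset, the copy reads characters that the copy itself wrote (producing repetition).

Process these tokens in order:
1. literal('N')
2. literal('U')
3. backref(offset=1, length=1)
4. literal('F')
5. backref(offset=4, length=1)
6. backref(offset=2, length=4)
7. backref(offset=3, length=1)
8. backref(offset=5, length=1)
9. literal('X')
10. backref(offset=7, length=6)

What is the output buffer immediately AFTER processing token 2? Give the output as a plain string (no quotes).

Answer: NU

Derivation:
Token 1: literal('N'). Output: "N"
Token 2: literal('U'). Output: "NU"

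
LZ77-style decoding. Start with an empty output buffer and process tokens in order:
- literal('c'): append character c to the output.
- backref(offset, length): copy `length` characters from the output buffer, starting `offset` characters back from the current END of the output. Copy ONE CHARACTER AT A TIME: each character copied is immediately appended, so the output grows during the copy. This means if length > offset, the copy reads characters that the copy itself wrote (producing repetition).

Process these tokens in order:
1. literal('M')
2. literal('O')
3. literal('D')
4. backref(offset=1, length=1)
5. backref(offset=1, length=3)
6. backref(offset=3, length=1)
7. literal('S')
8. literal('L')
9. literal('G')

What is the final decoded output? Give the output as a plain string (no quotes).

Token 1: literal('M'). Output: "M"
Token 2: literal('O'). Output: "MO"
Token 3: literal('D'). Output: "MOD"
Token 4: backref(off=1, len=1). Copied 'D' from pos 2. Output: "MODD"
Token 5: backref(off=1, len=3) (overlapping!). Copied 'DDD' from pos 3. Output: "MODDDDD"
Token 6: backref(off=3, len=1). Copied 'D' from pos 4. Output: "MODDDDDD"
Token 7: literal('S'). Output: "MODDDDDDS"
Token 8: literal('L'). Output: "MODDDDDDSL"
Token 9: literal('G'). Output: "MODDDDDDSLG"

Answer: MODDDDDDSLG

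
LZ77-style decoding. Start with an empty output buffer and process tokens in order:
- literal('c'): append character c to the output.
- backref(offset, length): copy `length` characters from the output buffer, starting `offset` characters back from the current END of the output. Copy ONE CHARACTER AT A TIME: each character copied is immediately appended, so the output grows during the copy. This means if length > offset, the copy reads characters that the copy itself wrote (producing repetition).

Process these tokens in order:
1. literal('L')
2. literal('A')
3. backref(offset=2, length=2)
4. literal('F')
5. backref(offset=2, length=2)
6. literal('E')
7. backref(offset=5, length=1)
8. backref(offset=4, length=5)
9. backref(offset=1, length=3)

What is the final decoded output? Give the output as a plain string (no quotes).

Token 1: literal('L'). Output: "L"
Token 2: literal('A'). Output: "LA"
Token 3: backref(off=2, len=2). Copied 'LA' from pos 0. Output: "LALA"
Token 4: literal('F'). Output: "LALAF"
Token 5: backref(off=2, len=2). Copied 'AF' from pos 3. Output: "LALAFAF"
Token 6: literal('E'). Output: "LALAFAFE"
Token 7: backref(off=5, len=1). Copied 'A' from pos 3. Output: "LALAFAFEA"
Token 8: backref(off=4, len=5) (overlapping!). Copied 'AFEAA' from pos 5. Output: "LALAFAFEAAFEAA"
Token 9: backref(off=1, len=3) (overlapping!). Copied 'AAA' from pos 13. Output: "LALAFAFEAAFEAAAAA"

Answer: LALAFAFEAAFEAAAAA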